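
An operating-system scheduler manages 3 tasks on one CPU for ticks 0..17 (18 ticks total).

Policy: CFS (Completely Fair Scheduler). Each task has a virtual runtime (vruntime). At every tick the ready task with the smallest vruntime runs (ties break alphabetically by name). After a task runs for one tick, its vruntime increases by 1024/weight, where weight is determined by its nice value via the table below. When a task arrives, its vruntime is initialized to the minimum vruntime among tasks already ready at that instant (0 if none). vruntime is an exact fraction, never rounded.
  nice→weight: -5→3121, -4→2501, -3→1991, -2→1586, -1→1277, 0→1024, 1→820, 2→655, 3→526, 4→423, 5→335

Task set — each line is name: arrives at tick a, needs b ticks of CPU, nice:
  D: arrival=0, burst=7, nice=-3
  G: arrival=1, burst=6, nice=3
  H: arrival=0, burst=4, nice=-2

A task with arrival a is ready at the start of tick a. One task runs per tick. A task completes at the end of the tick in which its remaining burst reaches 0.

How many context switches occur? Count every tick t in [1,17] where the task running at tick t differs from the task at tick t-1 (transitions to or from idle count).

t=0: vr[D=0 H=0] → run D
t=1: vr[D=1024/1991 G=0 H=0] → run G
t=2: vr[D=1024/1991 G=512/263 H=0] → run H
t=3: vr[D=1024/1991 G=512/263 H=512/793] → run D
t=4: vr[D=2048/1991 G=512/263 H=512/793] → run H
t=5: vr[D=2048/1991 G=512/263 H=1024/793] → run D
t=6: vr[D=3072/1991 G=512/263 H=1024/793] → run H
t=7: vr[D=3072/1991 G=512/263 H=1536/793] → run D
t=8: vr[D=4096/1991 G=512/263 H=1536/793] → run H
t=9: vr[D=4096/1991 G=512/263] → run G
t=10: vr[D=4096/1991 G=1024/263] → run D
t=11: vr[D=5120/1991 G=1024/263] → run D
t=12: vr[D=6144/1991 G=1024/263] → run D
t=13: vr[G=1024/263] → run G
t=14: vr[G=1536/263] → run G
t=15: vr[G=2048/263] → run G
t=16: vr[G=2560/263] → run G
t=17: (idle)

context switches = 12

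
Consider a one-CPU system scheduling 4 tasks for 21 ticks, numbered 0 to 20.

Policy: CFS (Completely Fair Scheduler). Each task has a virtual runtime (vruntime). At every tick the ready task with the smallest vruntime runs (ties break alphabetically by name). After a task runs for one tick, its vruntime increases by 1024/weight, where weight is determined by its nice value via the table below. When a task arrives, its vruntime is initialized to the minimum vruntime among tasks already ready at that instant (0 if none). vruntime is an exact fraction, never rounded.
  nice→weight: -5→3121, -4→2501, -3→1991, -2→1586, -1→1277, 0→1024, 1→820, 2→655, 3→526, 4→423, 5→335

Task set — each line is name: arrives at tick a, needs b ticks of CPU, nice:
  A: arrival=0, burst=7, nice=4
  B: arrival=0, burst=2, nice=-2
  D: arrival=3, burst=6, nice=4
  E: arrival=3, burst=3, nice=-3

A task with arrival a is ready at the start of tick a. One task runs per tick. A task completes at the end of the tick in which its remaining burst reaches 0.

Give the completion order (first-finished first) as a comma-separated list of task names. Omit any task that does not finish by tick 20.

t=0: vr[A=0 B=0] → run A
t=1: vr[A=1024/423 B=0] → run B
t=2: vr[A=1024/423 B=512/793] → run B
t=3: vr[A=1024/423 D=1024/423 E=1024/423] → run A
t=4: vr[A=2048/423 D=1024/423 E=1024/423] → run D
t=5: vr[A=2048/423 D=2048/423 E=1024/423] → run E
t=6: vr[A=2048/423 D=2048/423 E=2471936/842193] → run E
t=7: vr[A=2048/423 D=2048/423 E=2905088/842193] → run E
t=8: vr[A=2048/423 D=2048/423] → run A
t=9: vr[A=1024/141 D=2048/423] → run D
t=10: vr[A=1024/141 D=1024/141] → run A
t=11: vr[A=4096/423 D=1024/141] → run D
t=12: vr[A=4096/423 D=4096/423] → run A
t=13: vr[A=5120/423 D=4096/423] → run D
t=14: vr[A=5120/423 D=5120/423] → run A
t=15: vr[A=2048/141 D=5120/423] → run D
t=16: vr[A=2048/141 D=2048/141] → run A
t=17: vr[D=2048/141] → run D
t=18: (idle)
t=19: (idle)
t=20: (idle)

completion order = B, E, A, D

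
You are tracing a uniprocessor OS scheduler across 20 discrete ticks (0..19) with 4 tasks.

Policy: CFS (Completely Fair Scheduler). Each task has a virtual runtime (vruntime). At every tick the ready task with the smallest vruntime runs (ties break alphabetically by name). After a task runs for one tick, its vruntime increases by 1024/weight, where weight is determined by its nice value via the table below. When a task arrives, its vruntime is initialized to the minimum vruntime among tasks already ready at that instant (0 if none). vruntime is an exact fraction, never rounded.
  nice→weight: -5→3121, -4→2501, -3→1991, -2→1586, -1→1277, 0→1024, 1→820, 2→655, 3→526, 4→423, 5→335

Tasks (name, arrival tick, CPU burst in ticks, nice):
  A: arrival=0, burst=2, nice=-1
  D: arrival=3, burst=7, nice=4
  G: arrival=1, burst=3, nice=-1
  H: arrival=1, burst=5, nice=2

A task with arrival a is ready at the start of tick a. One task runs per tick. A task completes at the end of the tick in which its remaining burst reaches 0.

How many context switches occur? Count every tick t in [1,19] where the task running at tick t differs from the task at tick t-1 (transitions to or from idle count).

context switches = 12

t=0: vr[A=0] → run A
t=1: vr[A=1024/1277 G=1024/1277 H=1024/1277] → run A
t=2: vr[G=1024/1277 H=1024/1277] → run G
t=3: vr[D=1024/1277 G=2048/1277 H=1024/1277] → run D
t=4: vr[D=1740800/540171 G=2048/1277 H=1024/1277] → run H
t=5: vr[D=1740800/540171 G=2048/1277 H=1978368/836435] → run G
t=6: vr[D=1740800/540171 G=3072/1277 H=1978368/836435] → run H
t=7: vr[D=1740800/540171 G=3072/1277 H=3286016/836435] → run G
t=8: vr[D=1740800/540171 H=3286016/836435] → run D
t=9: vr[D=3048448/540171 H=3286016/836435] → run H
t=10: vr[D=3048448/540171 H=4593664/836435] → run H
t=11: vr[D=3048448/540171 H=5901312/836435] → run D
t=12: vr[D=1452032/180057 H=5901312/836435] → run H
t=13: vr[D=1452032/180057] → run D
t=14: vr[D=5663744/540171] → run D
t=15: vr[D=6971392/540171] → run D
t=16: vr[D=2759680/180057] → run D
t=17: (idle)
t=18: (idle)
t=19: (idle)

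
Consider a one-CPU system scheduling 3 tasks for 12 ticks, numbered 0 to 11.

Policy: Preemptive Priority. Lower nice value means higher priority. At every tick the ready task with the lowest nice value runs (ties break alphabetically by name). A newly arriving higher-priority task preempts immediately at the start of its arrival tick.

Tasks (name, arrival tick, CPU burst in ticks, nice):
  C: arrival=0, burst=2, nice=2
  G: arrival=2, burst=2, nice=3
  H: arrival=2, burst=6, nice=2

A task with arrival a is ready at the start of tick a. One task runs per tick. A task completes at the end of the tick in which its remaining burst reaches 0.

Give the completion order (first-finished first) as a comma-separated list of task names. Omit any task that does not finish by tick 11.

completion order = C, H, G

t=0: ready={C} → run C
t=1: ready={C} → run C
t=2: ready={G,H} → run H
t=3: ready={G,H} → run H
t=4: ready={G,H} → run H
t=5: ready={G,H} → run H
t=6: ready={G,H} → run H
t=7: ready={G,H} → run H
t=8: ready={G} → run G
t=9: ready={G} → run G
t=10: (idle)
t=11: (idle)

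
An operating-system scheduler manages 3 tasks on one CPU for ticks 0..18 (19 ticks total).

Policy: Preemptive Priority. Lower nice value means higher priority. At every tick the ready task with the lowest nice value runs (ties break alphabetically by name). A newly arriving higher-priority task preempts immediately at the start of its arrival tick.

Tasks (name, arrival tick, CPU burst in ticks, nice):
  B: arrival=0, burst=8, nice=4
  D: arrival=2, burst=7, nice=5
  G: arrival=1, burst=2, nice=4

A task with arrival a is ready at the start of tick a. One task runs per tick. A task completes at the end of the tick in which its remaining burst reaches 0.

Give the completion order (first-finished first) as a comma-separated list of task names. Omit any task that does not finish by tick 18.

t=0: ready={B} → run B
t=1: ready={B,G} → run B
t=2: ready={B,D,G} → run B
t=3: ready={B,D,G} → run B
t=4: ready={B,D,G} → run B
t=5: ready={B,D,G} → run B
t=6: ready={B,D,G} → run B
t=7: ready={B,D,G} → run B
t=8: ready={D,G} → run G
t=9: ready={D,G} → run G
t=10: ready={D} → run D
t=11: ready={D} → run D
t=12: ready={D} → run D
t=13: ready={D} → run D
t=14: ready={D} → run D
t=15: ready={D} → run D
t=16: ready={D} → run D
t=17: (idle)
t=18: (idle)

completion order = B, G, D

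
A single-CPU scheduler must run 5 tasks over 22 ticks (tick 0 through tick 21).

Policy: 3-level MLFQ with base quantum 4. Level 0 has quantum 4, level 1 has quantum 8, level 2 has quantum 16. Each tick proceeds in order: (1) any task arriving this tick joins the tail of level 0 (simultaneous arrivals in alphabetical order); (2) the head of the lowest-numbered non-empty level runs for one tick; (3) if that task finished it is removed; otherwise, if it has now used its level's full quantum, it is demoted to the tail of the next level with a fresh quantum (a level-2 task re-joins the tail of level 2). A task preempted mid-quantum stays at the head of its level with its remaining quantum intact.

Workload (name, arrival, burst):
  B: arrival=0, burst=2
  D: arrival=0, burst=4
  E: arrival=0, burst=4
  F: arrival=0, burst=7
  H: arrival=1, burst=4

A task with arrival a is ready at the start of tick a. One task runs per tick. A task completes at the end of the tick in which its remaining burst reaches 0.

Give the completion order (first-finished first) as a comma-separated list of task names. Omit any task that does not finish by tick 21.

t=0: L0/L1/L2 = BDEF/-/- → run B
t=1: L0/L1/L2 = BDEFH/-/- → run B
t=2: L0/L1/L2 = DEFH/-/- → run D
t=3: L0/L1/L2 = DEFH/-/- → run D
t=4: L0/L1/L2 = DEFH/-/- → run D
t=5: L0/L1/L2 = DEFH/-/- → run D
t=6: L0/L1/L2 = EFH/-/- → run E
t=7: L0/L1/L2 = EFH/-/- → run E
t=8: L0/L1/L2 = EFH/-/- → run E
t=9: L0/L1/L2 = EFH/-/- → run E
t=10: L0/L1/L2 = FH/-/- → run F
t=11: L0/L1/L2 = FH/-/- → run F
t=12: L0/L1/L2 = FH/-/- → run F
t=13: L0/L1/L2 = FH/-/- → run F
t=14: L0/L1/L2 = H/F/- → run H
t=15: L0/L1/L2 = H/F/- → run H
t=16: L0/L1/L2 = H/F/- → run H
t=17: L0/L1/L2 = H/F/- → run H
t=18: L0/L1/L2 = -/F/- → run F
t=19: L0/L1/L2 = -/F/- → run F
t=20: L0/L1/L2 = -/F/- → run F
t=21: (idle)

completion order = B, D, E, H, F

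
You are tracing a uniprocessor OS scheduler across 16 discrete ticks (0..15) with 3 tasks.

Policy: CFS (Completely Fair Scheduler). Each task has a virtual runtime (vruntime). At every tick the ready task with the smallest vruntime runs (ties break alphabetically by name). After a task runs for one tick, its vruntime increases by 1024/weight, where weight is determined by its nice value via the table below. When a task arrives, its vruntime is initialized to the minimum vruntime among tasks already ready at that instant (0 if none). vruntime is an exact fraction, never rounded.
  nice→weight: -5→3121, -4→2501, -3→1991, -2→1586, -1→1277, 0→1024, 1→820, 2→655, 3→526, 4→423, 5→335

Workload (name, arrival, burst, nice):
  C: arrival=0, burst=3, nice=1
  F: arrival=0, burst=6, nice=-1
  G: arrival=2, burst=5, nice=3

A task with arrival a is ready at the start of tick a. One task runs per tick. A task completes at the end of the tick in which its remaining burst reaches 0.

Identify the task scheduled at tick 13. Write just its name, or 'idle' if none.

running at tick 13 = G

t=0: vr[C=0 F=0] → run C
t=1: vr[C=256/205 F=0] → run F
t=2: vr[C=256/205 F=1024/1277 G=1024/1277] → run F
t=3: vr[C=256/205 F=2048/1277 G=1024/1277] → run G
t=4: vr[C=256/205 F=2048/1277 G=923136/335851] → run C
t=5: vr[C=512/205 F=2048/1277 G=923136/335851] → run F
t=6: vr[C=512/205 F=3072/1277 G=923136/335851] → run F
t=7: vr[C=512/205 F=4096/1277 G=923136/335851] → run C
t=8: vr[F=4096/1277 G=923136/335851] → run G
t=9: vr[F=4096/1277 G=1576960/335851] → run F
t=10: vr[F=5120/1277 G=1576960/335851] → run F
t=11: vr[G=1576960/335851] → run G
t=12: vr[G=2230784/335851] → run G
t=13: vr[G=2884608/335851] → run G
t=14: (idle)
t=15: (idle)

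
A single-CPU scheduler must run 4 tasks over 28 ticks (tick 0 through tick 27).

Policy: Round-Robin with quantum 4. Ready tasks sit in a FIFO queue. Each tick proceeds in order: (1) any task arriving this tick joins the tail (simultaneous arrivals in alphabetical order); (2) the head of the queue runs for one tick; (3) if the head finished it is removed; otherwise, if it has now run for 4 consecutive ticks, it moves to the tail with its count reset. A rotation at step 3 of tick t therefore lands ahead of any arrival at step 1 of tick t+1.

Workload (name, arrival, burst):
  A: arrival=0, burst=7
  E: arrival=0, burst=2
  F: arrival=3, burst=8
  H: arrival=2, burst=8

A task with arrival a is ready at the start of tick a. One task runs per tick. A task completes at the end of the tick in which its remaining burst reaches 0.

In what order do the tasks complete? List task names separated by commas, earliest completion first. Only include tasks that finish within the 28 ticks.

t=0: queue=[A,E] q_used=0 → run A
t=1: queue=[A,E] q_used=1 → run A
t=2: queue=[A,E,H] q_used=2 → run A
t=3: queue=[A,E,H,F] q_used=3 → run A
t=4: queue=[E,H,F,A] q_used=0 → run E
t=5: queue=[E,H,F,A] q_used=1 → run E
t=6: queue=[H,F,A] q_used=0 → run H
t=7: queue=[H,F,A] q_used=1 → run H
t=8: queue=[H,F,A] q_used=2 → run H
t=9: queue=[H,F,A] q_used=3 → run H
t=10: queue=[F,A,H] q_used=0 → run F
t=11: queue=[F,A,H] q_used=1 → run F
t=12: queue=[F,A,H] q_used=2 → run F
t=13: queue=[F,A,H] q_used=3 → run F
t=14: queue=[A,H,F] q_used=0 → run A
t=15: queue=[A,H,F] q_used=1 → run A
t=16: queue=[A,H,F] q_used=2 → run A
t=17: queue=[H,F] q_used=0 → run H
t=18: queue=[H,F] q_used=1 → run H
t=19: queue=[H,F] q_used=2 → run H
t=20: queue=[H,F] q_used=3 → run H
t=21: queue=[F] q_used=0 → run F
t=22: queue=[F] q_used=1 → run F
t=23: queue=[F] q_used=2 → run F
t=24: queue=[F] q_used=3 → run F
t=25: (idle)
t=26: (idle)
t=27: (idle)

completion order = E, A, H, F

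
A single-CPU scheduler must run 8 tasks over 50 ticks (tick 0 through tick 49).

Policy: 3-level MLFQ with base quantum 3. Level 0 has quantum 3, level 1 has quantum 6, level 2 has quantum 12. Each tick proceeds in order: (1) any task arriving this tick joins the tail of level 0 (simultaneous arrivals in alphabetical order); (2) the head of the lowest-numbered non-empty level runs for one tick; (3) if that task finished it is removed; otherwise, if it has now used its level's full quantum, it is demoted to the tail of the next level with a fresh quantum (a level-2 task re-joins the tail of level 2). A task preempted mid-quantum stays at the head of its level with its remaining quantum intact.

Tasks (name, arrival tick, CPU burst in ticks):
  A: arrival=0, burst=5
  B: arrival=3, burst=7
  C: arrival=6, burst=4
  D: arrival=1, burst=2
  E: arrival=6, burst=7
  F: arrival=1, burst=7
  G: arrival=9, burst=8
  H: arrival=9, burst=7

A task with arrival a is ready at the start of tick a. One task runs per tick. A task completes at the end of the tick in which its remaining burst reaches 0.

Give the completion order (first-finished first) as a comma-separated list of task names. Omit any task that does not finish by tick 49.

t=0: L0/L1/L2 = A/-/- → run A
t=1: L0/L1/L2 = ADF/-/- → run A
t=2: L0/L1/L2 = ADF/-/- → run A
t=3: L0/L1/L2 = DFB/A/- → run D
t=4: L0/L1/L2 = DFB/A/- → run D
t=5: L0/L1/L2 = FB/A/- → run F
t=6: L0/L1/L2 = FBCE/A/- → run F
t=7: L0/L1/L2 = FBCE/A/- → run F
t=8: L0/L1/L2 = BCE/AF/- → run B
t=9: L0/L1/L2 = BCEGH/AF/- → run B
t=10: L0/L1/L2 = BCEGH/AF/- → run B
t=11: L0/L1/L2 = CEGH/AFB/- → run C
t=12: L0/L1/L2 = CEGH/AFB/- → run C
t=13: L0/L1/L2 = CEGH/AFB/- → run C
t=14: L0/L1/L2 = EGH/AFBC/- → run E
t=15: L0/L1/L2 = EGH/AFBC/- → run E
t=16: L0/L1/L2 = EGH/AFBC/- → run E
t=17: L0/L1/L2 = GH/AFBCE/- → run G
t=18: L0/L1/L2 = GH/AFBCE/- → run G
t=19: L0/L1/L2 = GH/AFBCE/- → run G
t=20: L0/L1/L2 = H/AFBCEG/- → run H
t=21: L0/L1/L2 = H/AFBCEG/- → run H
t=22: L0/L1/L2 = H/AFBCEG/- → run H
t=23: L0/L1/L2 = -/AFBCEGH/- → run A
t=24: L0/L1/L2 = -/AFBCEGH/- → run A
t=25: L0/L1/L2 = -/FBCEGH/- → run F
t=26: L0/L1/L2 = -/FBCEGH/- → run F
t=27: L0/L1/L2 = -/FBCEGH/- → run F
t=28: L0/L1/L2 = -/FBCEGH/- → run F
t=29: L0/L1/L2 = -/BCEGH/- → run B
t=30: L0/L1/L2 = -/BCEGH/- → run B
t=31: L0/L1/L2 = -/BCEGH/- → run B
t=32: L0/L1/L2 = -/BCEGH/- → run B
t=33: L0/L1/L2 = -/CEGH/- → run C
t=34: L0/L1/L2 = -/EGH/- → run E
t=35: L0/L1/L2 = -/EGH/- → run E
t=36: L0/L1/L2 = -/EGH/- → run E
t=37: L0/L1/L2 = -/EGH/- → run E
t=38: L0/L1/L2 = -/GH/- → run G
t=39: L0/L1/L2 = -/GH/- → run G
t=40: L0/L1/L2 = -/GH/- → run G
t=41: L0/L1/L2 = -/GH/- → run G
t=42: L0/L1/L2 = -/GH/- → run G
t=43: L0/L1/L2 = -/H/- → run H
t=44: L0/L1/L2 = -/H/- → run H
t=45: L0/L1/L2 = -/H/- → run H
t=46: L0/L1/L2 = -/H/- → run H
t=47: (idle)
t=48: (idle)
t=49: (idle)

completion order = D, A, F, B, C, E, G, H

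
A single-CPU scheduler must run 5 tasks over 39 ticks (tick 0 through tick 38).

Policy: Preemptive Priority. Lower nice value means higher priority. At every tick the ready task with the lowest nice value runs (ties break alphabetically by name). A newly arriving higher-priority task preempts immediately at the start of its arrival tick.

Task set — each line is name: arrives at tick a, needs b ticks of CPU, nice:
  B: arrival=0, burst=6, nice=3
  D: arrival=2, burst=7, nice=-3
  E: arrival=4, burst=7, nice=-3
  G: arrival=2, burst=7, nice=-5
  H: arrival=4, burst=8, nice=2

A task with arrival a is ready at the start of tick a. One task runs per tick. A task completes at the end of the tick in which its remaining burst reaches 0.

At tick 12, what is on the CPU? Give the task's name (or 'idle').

running at tick 12 = D

t=0: ready={B} → run B
t=1: ready={B} → run B
t=2: ready={B,D,G} → run G
t=3: ready={B,D,G} → run G
t=4: ready={B,D,E,G,H} → run G
t=5: ready={B,D,E,G,H} → run G
t=6: ready={B,D,E,G,H} → run G
t=7: ready={B,D,E,G,H} → run G
t=8: ready={B,D,E,G,H} → run G
t=9: ready={B,D,E,H} → run D
t=10: ready={B,D,E,H} → run D
t=11: ready={B,D,E,H} → run D
t=12: ready={B,D,E,H} → run D
t=13: ready={B,D,E,H} → run D
t=14: ready={B,D,E,H} → run D
t=15: ready={B,D,E,H} → run D
t=16: ready={B,E,H} → run E
t=17: ready={B,E,H} → run E
t=18: ready={B,E,H} → run E
t=19: ready={B,E,H} → run E
t=20: ready={B,E,H} → run E
t=21: ready={B,E,H} → run E
t=22: ready={B,E,H} → run E
t=23: ready={B,H} → run H
t=24: ready={B,H} → run H
t=25: ready={B,H} → run H
t=26: ready={B,H} → run H
t=27: ready={B,H} → run H
t=28: ready={B,H} → run H
t=29: ready={B,H} → run H
t=30: ready={B,H} → run H
t=31: ready={B} → run B
t=32: ready={B} → run B
t=33: ready={B} → run B
t=34: ready={B} → run B
t=35: (idle)
t=36: (idle)
t=37: (idle)
t=38: (idle)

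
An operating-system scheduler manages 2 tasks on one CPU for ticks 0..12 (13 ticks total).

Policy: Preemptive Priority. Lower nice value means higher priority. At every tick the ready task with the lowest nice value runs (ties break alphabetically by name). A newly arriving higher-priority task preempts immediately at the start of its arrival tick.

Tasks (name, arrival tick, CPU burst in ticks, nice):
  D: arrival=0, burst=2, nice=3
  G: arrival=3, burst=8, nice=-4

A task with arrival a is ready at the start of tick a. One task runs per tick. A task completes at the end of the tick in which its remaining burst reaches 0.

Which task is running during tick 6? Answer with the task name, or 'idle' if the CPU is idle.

t=0: ready={D} → run D
t=1: ready={D} → run D
t=2: (idle)
t=3: ready={G} → run G
t=4: ready={G} → run G
t=5: ready={G} → run G
t=6: ready={G} → run G
t=7: ready={G} → run G
t=8: ready={G} → run G
t=9: ready={G} → run G
t=10: ready={G} → run G
t=11: (idle)
t=12: (idle)

running at tick 6 = G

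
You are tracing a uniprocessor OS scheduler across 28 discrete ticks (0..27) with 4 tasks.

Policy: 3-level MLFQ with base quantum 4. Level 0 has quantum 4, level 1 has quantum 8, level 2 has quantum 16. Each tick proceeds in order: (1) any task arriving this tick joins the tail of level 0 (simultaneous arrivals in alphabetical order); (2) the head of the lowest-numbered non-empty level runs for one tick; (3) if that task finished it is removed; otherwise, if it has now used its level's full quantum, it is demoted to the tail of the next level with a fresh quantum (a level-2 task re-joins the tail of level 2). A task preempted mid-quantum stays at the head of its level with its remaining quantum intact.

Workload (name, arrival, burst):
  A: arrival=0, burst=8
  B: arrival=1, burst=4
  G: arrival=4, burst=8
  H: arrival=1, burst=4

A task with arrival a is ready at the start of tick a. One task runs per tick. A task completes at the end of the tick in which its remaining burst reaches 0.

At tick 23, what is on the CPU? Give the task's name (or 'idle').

running at tick 23 = G

t=0: L0/L1/L2 = A/-/- → run A
t=1: L0/L1/L2 = ABH/-/- → run A
t=2: L0/L1/L2 = ABH/-/- → run A
t=3: L0/L1/L2 = ABH/-/- → run A
t=4: L0/L1/L2 = BHG/A/- → run B
t=5: L0/L1/L2 = BHG/A/- → run B
t=6: L0/L1/L2 = BHG/A/- → run B
t=7: L0/L1/L2 = BHG/A/- → run B
t=8: L0/L1/L2 = HG/A/- → run H
t=9: L0/L1/L2 = HG/A/- → run H
t=10: L0/L1/L2 = HG/A/- → run H
t=11: L0/L1/L2 = HG/A/- → run H
t=12: L0/L1/L2 = G/A/- → run G
t=13: L0/L1/L2 = G/A/- → run G
t=14: L0/L1/L2 = G/A/- → run G
t=15: L0/L1/L2 = G/A/- → run G
t=16: L0/L1/L2 = -/AG/- → run A
t=17: L0/L1/L2 = -/AG/- → run A
t=18: L0/L1/L2 = -/AG/- → run A
t=19: L0/L1/L2 = -/AG/- → run A
t=20: L0/L1/L2 = -/G/- → run G
t=21: L0/L1/L2 = -/G/- → run G
t=22: L0/L1/L2 = -/G/- → run G
t=23: L0/L1/L2 = -/G/- → run G
t=24: (idle)
t=25: (idle)
t=26: (idle)
t=27: (idle)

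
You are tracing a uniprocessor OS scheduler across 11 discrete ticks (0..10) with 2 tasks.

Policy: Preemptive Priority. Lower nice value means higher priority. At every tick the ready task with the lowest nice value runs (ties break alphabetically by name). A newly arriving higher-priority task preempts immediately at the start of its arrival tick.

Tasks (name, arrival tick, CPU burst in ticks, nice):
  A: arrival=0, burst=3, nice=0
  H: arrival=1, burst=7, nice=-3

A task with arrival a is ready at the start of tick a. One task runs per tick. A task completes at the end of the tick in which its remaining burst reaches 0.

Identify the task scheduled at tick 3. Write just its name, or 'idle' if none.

running at tick 3 = H

t=0: ready={A} → run A
t=1: ready={A,H} → run H
t=2: ready={A,H} → run H
t=3: ready={A,H} → run H
t=4: ready={A,H} → run H
t=5: ready={A,H} → run H
t=6: ready={A,H} → run H
t=7: ready={A,H} → run H
t=8: ready={A} → run A
t=9: ready={A} → run A
t=10: (idle)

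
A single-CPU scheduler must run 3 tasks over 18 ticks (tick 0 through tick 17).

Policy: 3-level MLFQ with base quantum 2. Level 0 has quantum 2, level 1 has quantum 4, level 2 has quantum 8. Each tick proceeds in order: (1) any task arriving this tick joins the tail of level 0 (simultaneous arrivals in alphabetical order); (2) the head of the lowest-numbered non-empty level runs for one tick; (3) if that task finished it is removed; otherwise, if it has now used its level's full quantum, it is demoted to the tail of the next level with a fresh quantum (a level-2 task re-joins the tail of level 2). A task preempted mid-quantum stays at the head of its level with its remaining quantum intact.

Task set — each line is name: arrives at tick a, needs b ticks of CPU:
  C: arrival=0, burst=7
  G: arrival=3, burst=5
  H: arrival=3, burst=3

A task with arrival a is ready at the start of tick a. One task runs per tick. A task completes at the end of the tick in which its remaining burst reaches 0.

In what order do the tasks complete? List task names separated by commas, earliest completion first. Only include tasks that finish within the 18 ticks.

completion order = G, H, C

t=0: L0/L1/L2 = C/-/- → run C
t=1: L0/L1/L2 = C/-/- → run C
t=2: L0/L1/L2 = -/C/- → run C
t=3: L0/L1/L2 = GH/C/- → run G
t=4: L0/L1/L2 = GH/C/- → run G
t=5: L0/L1/L2 = H/CG/- → run H
t=6: L0/L1/L2 = H/CG/- → run H
t=7: L0/L1/L2 = -/CGH/- → run C
t=8: L0/L1/L2 = -/CGH/- → run C
t=9: L0/L1/L2 = -/CGH/- → run C
t=10: L0/L1/L2 = -/GH/C → run G
t=11: L0/L1/L2 = -/GH/C → run G
t=12: L0/L1/L2 = -/GH/C → run G
t=13: L0/L1/L2 = -/H/C → run H
t=14: L0/L1/L2 = -/-/C → run C
t=15: (idle)
t=16: (idle)
t=17: (idle)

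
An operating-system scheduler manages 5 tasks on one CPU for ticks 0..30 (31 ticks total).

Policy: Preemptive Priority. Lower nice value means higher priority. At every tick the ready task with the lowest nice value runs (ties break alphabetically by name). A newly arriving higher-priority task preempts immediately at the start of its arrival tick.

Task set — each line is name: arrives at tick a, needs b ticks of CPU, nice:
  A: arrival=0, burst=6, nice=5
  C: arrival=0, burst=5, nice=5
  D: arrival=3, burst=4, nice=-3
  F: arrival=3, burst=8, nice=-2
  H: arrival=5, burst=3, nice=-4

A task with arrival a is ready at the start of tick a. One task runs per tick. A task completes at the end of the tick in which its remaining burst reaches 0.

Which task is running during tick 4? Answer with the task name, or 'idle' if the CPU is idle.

t=0: ready={A,C} → run A
t=1: ready={A,C} → run A
t=2: ready={A,C} → run A
t=3: ready={A,C,D,F} → run D
t=4: ready={A,C,D,F} → run D
t=5: ready={A,C,D,F,H} → run H
t=6: ready={A,C,D,F,H} → run H
t=7: ready={A,C,D,F,H} → run H
t=8: ready={A,C,D,F} → run D
t=9: ready={A,C,D,F} → run D
t=10: ready={A,C,F} → run F
t=11: ready={A,C,F} → run F
t=12: ready={A,C,F} → run F
t=13: ready={A,C,F} → run F
t=14: ready={A,C,F} → run F
t=15: ready={A,C,F} → run F
t=16: ready={A,C,F} → run F
t=17: ready={A,C,F} → run F
t=18: ready={A,C} → run A
t=19: ready={A,C} → run A
t=20: ready={A,C} → run A
t=21: ready={C} → run C
t=22: ready={C} → run C
t=23: ready={C} → run C
t=24: ready={C} → run C
t=25: ready={C} → run C
t=26: (idle)
t=27: (idle)
t=28: (idle)
t=29: (idle)
t=30: (idle)

running at tick 4 = D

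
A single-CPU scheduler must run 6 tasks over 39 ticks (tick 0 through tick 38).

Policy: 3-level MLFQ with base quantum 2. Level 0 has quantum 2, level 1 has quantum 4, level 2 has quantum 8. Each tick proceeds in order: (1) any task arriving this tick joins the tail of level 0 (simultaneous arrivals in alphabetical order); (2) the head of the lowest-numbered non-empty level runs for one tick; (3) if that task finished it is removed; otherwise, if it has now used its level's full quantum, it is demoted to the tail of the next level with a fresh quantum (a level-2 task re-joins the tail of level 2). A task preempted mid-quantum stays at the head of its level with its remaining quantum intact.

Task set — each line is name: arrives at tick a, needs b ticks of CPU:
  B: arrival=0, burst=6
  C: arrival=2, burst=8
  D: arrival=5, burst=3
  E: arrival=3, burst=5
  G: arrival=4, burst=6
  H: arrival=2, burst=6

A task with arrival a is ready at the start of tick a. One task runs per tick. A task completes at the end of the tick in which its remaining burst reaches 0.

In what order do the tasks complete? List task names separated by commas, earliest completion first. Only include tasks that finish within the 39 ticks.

t=0: L0/L1/L2 = B/-/- → run B
t=1: L0/L1/L2 = B/-/- → run B
t=2: L0/L1/L2 = CH/B/- → run C
t=3: L0/L1/L2 = CHE/B/- → run C
t=4: L0/L1/L2 = HEG/BC/- → run H
t=5: L0/L1/L2 = HEGD/BC/- → run H
t=6: L0/L1/L2 = EGD/BCH/- → run E
t=7: L0/L1/L2 = EGD/BCH/- → run E
t=8: L0/L1/L2 = GD/BCHE/- → run G
t=9: L0/L1/L2 = GD/BCHE/- → run G
t=10: L0/L1/L2 = D/BCHEG/- → run D
t=11: L0/L1/L2 = D/BCHEG/- → run D
t=12: L0/L1/L2 = -/BCHEGD/- → run B
t=13: L0/L1/L2 = -/BCHEGD/- → run B
t=14: L0/L1/L2 = -/BCHEGD/- → run B
t=15: L0/L1/L2 = -/BCHEGD/- → run B
t=16: L0/L1/L2 = -/CHEGD/- → run C
t=17: L0/L1/L2 = -/CHEGD/- → run C
t=18: L0/L1/L2 = -/CHEGD/- → run C
t=19: L0/L1/L2 = -/CHEGD/- → run C
t=20: L0/L1/L2 = -/HEGD/C → run H
t=21: L0/L1/L2 = -/HEGD/C → run H
t=22: L0/L1/L2 = -/HEGD/C → run H
t=23: L0/L1/L2 = -/HEGD/C → run H
t=24: L0/L1/L2 = -/EGD/C → run E
t=25: L0/L1/L2 = -/EGD/C → run E
t=26: L0/L1/L2 = -/EGD/C → run E
t=27: L0/L1/L2 = -/GD/C → run G
t=28: L0/L1/L2 = -/GD/C → run G
t=29: L0/L1/L2 = -/GD/C → run G
t=30: L0/L1/L2 = -/GD/C → run G
t=31: L0/L1/L2 = -/D/C → run D
t=32: L0/L1/L2 = -/-/C → run C
t=33: L0/L1/L2 = -/-/C → run C
t=34: (idle)
t=35: (idle)
t=36: (idle)
t=37: (idle)
t=38: (idle)

completion order = B, H, E, G, D, C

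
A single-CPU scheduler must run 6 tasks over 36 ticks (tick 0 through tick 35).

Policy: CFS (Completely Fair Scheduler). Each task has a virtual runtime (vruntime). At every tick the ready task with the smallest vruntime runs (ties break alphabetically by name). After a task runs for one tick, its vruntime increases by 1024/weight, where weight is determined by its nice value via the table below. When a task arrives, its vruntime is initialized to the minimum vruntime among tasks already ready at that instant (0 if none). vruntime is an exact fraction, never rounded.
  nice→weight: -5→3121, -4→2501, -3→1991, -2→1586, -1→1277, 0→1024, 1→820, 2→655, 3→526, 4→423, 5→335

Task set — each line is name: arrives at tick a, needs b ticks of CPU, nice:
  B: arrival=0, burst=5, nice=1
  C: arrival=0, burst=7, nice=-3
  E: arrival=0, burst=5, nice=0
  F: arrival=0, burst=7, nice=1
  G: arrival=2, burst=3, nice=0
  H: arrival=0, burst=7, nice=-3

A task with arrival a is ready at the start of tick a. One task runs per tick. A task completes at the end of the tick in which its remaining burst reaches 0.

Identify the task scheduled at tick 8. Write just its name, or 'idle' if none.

running at tick 8 = E

t=0: vr[B=0 C=0 E=0 F=0 H=0] → run B
t=1: vr[B=256/205 C=0 E=0 F=0 H=0] → run C
t=2: vr[B=256/205 C=1024/1991 E=0 F=0 G=0 H=0] → run E
t=3: vr[B=256/205 C=1024/1991 E=1 F=0 G=0 H=0] → run F
t=4: vr[B=256/205 C=1024/1991 E=1 F=256/205 G=0 H=0] → run G
t=5: vr[B=256/205 C=1024/1991 E=1 F=256/205 G=1 H=0] → run H
t=6: vr[B=256/205 C=1024/1991 E=1 F=256/205 G=1 H=1024/1991] → run C
t=7: vr[B=256/205 C=2048/1991 E=1 F=256/205 G=1 H=1024/1991] → run H
t=8: vr[B=256/205 C=2048/1991 E=1 F=256/205 G=1 H=2048/1991] → run E
t=9: vr[B=256/205 C=2048/1991 E=2 F=256/205 G=1 H=2048/1991] → run G
t=10: vr[B=256/205 C=2048/1991 E=2 F=256/205 G=2 H=2048/1991] → run C
t=11: vr[B=256/205 C=3072/1991 E=2 F=256/205 G=2 H=2048/1991] → run H
t=12: vr[B=256/205 C=3072/1991 E=2 F=256/205 G=2 H=3072/1991] → run B
t=13: vr[B=512/205 C=3072/1991 E=2 F=256/205 G=2 H=3072/1991] → run F
t=14: vr[B=512/205 C=3072/1991 E=2 F=512/205 G=2 H=3072/1991] → run C
t=15: vr[B=512/205 C=4096/1991 E=2 F=512/205 G=2 H=3072/1991] → run H
t=16: vr[B=512/205 C=4096/1991 E=2 F=512/205 G=2 H=4096/1991] → run E
t=17: vr[B=512/205 C=4096/1991 E=3 F=512/205 G=2 H=4096/1991] → run G
t=18: vr[B=512/205 C=4096/1991 E=3 F=512/205 H=4096/1991] → run C
t=19: vr[B=512/205 C=5120/1991 E=3 F=512/205 H=4096/1991] → run H
t=20: vr[B=512/205 C=5120/1991 E=3 F=512/205 H=5120/1991] → run B
t=21: vr[B=768/205 C=5120/1991 E=3 F=512/205 H=5120/1991] → run F
t=22: vr[B=768/205 C=5120/1991 E=3 F=768/205 H=5120/1991] → run C
t=23: vr[B=768/205 C=6144/1991 E=3 F=768/205 H=5120/1991] → run H
t=24: vr[B=768/205 C=6144/1991 E=3 F=768/205 H=6144/1991] → run E
t=25: vr[B=768/205 C=6144/1991 E=4 F=768/205 H=6144/1991] → run C
t=26: vr[B=768/205 E=4 F=768/205 H=6144/1991] → run H
t=27: vr[B=768/205 E=4 F=768/205] → run B
t=28: vr[B=1024/205 E=4 F=768/205] → run F
t=29: vr[B=1024/205 E=4 F=1024/205] → run E
t=30: vr[B=1024/205 F=1024/205] → run B
t=31: vr[F=1024/205] → run F
t=32: vr[F=256/41] → run F
t=33: vr[F=1536/205] → run F
t=34: (idle)
t=35: (idle)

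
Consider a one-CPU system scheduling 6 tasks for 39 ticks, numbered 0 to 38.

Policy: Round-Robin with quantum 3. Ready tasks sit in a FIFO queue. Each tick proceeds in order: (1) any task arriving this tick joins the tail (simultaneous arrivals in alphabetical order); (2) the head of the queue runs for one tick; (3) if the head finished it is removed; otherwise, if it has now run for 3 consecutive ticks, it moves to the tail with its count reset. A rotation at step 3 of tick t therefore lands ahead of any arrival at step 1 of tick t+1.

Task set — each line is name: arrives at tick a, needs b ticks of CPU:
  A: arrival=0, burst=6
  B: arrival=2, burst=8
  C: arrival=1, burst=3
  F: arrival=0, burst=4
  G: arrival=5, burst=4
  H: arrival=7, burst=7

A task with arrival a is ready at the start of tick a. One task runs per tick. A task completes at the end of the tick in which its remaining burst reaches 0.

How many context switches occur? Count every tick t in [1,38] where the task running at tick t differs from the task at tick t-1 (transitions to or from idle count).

t=0: queue=[A,F] q_used=0 → run A
t=1: queue=[A,F,C] q_used=1 → run A
t=2: queue=[A,F,C,B] q_used=2 → run A
t=3: queue=[F,C,B,A] q_used=0 → run F
t=4: queue=[F,C,B,A] q_used=1 → run F
t=5: queue=[F,C,B,A,G] q_used=2 → run F
t=6: queue=[C,B,A,G,F] q_used=0 → run C
t=7: queue=[C,B,A,G,F,H] q_used=1 → run C
t=8: queue=[C,B,A,G,F,H] q_used=2 → run C
t=9: queue=[B,A,G,F,H] q_used=0 → run B
t=10: queue=[B,A,G,F,H] q_used=1 → run B
t=11: queue=[B,A,G,F,H] q_used=2 → run B
t=12: queue=[A,G,F,H,B] q_used=0 → run A
t=13: queue=[A,G,F,H,B] q_used=1 → run A
t=14: queue=[A,G,F,H,B] q_used=2 → run A
t=15: queue=[G,F,H,B] q_used=0 → run G
t=16: queue=[G,F,H,B] q_used=1 → run G
t=17: queue=[G,F,H,B] q_used=2 → run G
t=18: queue=[F,H,B,G] q_used=0 → run F
t=19: queue=[H,B,G] q_used=0 → run H
t=20: queue=[H,B,G] q_used=1 → run H
t=21: queue=[H,B,G] q_used=2 → run H
t=22: queue=[B,G,H] q_used=0 → run B
t=23: queue=[B,G,H] q_used=1 → run B
t=24: queue=[B,G,H] q_used=2 → run B
t=25: queue=[G,H,B] q_used=0 → run G
t=26: queue=[H,B] q_used=0 → run H
t=27: queue=[H,B] q_used=1 → run H
t=28: queue=[H,B] q_used=2 → run H
t=29: queue=[B,H] q_used=0 → run B
t=30: queue=[B,H] q_used=1 → run B
t=31: queue=[H] q_used=0 → run H
t=32: (idle)
t=33: (idle)
t=34: (idle)
t=35: (idle)
t=36: (idle)
t=37: (idle)
t=38: (idle)

context switches = 13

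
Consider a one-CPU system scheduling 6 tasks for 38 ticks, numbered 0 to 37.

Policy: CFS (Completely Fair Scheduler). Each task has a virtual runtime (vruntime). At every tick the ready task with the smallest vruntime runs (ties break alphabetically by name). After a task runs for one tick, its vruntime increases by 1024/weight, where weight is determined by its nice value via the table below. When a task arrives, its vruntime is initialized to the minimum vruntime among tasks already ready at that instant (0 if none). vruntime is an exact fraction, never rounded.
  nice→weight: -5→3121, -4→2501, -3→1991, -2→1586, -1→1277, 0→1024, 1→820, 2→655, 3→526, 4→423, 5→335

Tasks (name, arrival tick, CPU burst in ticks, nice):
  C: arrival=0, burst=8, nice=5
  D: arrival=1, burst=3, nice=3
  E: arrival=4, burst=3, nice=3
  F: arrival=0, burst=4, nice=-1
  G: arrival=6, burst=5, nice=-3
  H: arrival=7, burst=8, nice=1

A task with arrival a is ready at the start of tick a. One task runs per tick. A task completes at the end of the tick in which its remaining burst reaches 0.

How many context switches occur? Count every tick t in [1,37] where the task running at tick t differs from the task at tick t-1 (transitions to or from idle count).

t=0: vr[C=0 F=0] → run C
t=1: vr[C=1024/335 D=0 F=0] → run D
t=2: vr[C=1024/335 D=512/263 F=0] → run F
t=3: vr[C=1024/335 D=512/263 F=1024/1277] → run F
t=4: vr[C=1024/335 D=512/263 E=2048/1277 F=2048/1277] → run E
t=5: vr[C=1024/335 D=512/263 E=1192448/335851 F=2048/1277] → run F
t=6: vr[C=1024/335 D=512/263 E=1192448/335851 F=3072/1277 G=512/263] → run D
t=7: vr[C=1024/335 D=1024/263 E=1192448/335851 F=3072/1277 G=512/263 H=512/263] → run G
t=8: vr[C=1024/335 D=1024/263 E=1192448/335851 F=3072/1277 G=1288704/523633 H=512/263] → run H
t=9: vr[C=1024/335 D=1024/263 E=1192448/335851 F=3072/1277 G=1288704/523633 H=172288/53915] → run F
t=10: vr[C=1024/335 D=1024/263 E=1192448/335851 G=1288704/523633 H=172288/53915] → run G
t=11: vr[C=1024/335 D=1024/263 E=1192448/335851 G=1558016/523633 H=172288/53915] → run G
t=12: vr[C=1024/335 D=1024/263 E=1192448/335851 G=1827328/523633 H=172288/53915] → run C
t=13: vr[C=2048/335 D=1024/263 E=1192448/335851 G=1827328/523633 H=172288/53915] → run H
t=14: vr[C=2048/335 D=1024/263 E=1192448/335851 G=1827328/523633 H=239616/53915] → run G
t=15: vr[C=2048/335 D=1024/263 E=1192448/335851 G=2096640/523633 H=239616/53915] → run E
t=16: vr[C=2048/335 D=1024/263 E=1846272/335851 G=2096640/523633 H=239616/53915] → run D
t=17: vr[C=2048/335 E=1846272/335851 G=2096640/523633 H=239616/53915] → run G
t=18: vr[C=2048/335 E=1846272/335851 H=239616/53915] → run H
t=19: vr[C=2048/335 E=1846272/335851 H=306944/53915] → run E
t=20: vr[C=2048/335 H=306944/53915] → run H
t=21: vr[C=2048/335 H=374272/53915] → run C
t=22: vr[C=3072/335 H=374272/53915] → run H
t=23: vr[C=3072/335 H=88320/10783] → run H
t=24: vr[C=3072/335 H=508928/53915] → run C
t=25: vr[C=4096/335 H=508928/53915] → run H
t=26: vr[C=4096/335 H=576256/53915] → run H
t=27: vr[C=4096/335] → run C
t=28: vr[C=1024/67] → run C
t=29: vr[C=6144/335] → run C
t=30: vr[C=7168/335] → run C
t=31: (idle)
t=32: (idle)
t=33: (idle)
t=34: (idle)
t=35: (idle)
t=36: (idle)
t=37: (idle)

context switches = 24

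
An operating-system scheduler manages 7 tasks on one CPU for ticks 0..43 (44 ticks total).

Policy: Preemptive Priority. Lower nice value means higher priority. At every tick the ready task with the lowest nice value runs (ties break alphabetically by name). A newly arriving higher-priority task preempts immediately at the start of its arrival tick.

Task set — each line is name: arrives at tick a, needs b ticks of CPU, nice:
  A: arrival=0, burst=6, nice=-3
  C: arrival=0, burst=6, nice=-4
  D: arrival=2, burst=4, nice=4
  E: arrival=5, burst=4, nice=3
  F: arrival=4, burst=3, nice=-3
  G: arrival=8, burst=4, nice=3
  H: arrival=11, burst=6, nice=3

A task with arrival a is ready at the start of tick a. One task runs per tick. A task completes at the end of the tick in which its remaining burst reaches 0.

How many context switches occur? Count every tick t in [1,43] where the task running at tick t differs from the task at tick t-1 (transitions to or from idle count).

t=0: ready={A,C} → run C
t=1: ready={A,C} → run C
t=2: ready={A,C,D} → run C
t=3: ready={A,C,D} → run C
t=4: ready={A,C,D,F} → run C
t=5: ready={A,C,D,E,F} → run C
t=6: ready={A,D,E,F} → run A
t=7: ready={A,D,E,F} → run A
t=8: ready={A,D,E,F,G} → run A
t=9: ready={A,D,E,F,G} → run A
t=10: ready={A,D,E,F,G} → run A
t=11: ready={A,D,E,F,G,H} → run A
t=12: ready={D,E,F,G,H} → run F
t=13: ready={D,E,F,G,H} → run F
t=14: ready={D,E,F,G,H} → run F
t=15: ready={D,E,G,H} → run E
t=16: ready={D,E,G,H} → run E
t=17: ready={D,E,G,H} → run E
t=18: ready={D,E,G,H} → run E
t=19: ready={D,G,H} → run G
t=20: ready={D,G,H} → run G
t=21: ready={D,G,H} → run G
t=22: ready={D,G,H} → run G
t=23: ready={D,H} → run H
t=24: ready={D,H} → run H
t=25: ready={D,H} → run H
t=26: ready={D,H} → run H
t=27: ready={D,H} → run H
t=28: ready={D,H} → run H
t=29: ready={D} → run D
t=30: ready={D} → run D
t=31: ready={D} → run D
t=32: ready={D} → run D
t=33: (idle)
t=34: (idle)
t=35: (idle)
t=36: (idle)
t=37: (idle)
t=38: (idle)
t=39: (idle)
t=40: (idle)
t=41: (idle)
t=42: (idle)
t=43: (idle)

context switches = 7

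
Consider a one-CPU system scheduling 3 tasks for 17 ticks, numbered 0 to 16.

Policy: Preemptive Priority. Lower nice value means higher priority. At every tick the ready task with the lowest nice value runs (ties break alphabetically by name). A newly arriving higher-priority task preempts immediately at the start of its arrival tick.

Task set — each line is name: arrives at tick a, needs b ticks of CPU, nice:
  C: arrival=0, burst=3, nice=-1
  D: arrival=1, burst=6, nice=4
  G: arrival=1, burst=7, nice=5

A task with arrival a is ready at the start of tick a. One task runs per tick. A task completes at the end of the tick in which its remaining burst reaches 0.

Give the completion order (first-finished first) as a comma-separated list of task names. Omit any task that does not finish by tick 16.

t=0: ready={C} → run C
t=1: ready={C,D,G} → run C
t=2: ready={C,D,G} → run C
t=3: ready={D,G} → run D
t=4: ready={D,G} → run D
t=5: ready={D,G} → run D
t=6: ready={D,G} → run D
t=7: ready={D,G} → run D
t=8: ready={D,G} → run D
t=9: ready={G} → run G
t=10: ready={G} → run G
t=11: ready={G} → run G
t=12: ready={G} → run G
t=13: ready={G} → run G
t=14: ready={G} → run G
t=15: ready={G} → run G
t=16: (idle)

completion order = C, D, G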